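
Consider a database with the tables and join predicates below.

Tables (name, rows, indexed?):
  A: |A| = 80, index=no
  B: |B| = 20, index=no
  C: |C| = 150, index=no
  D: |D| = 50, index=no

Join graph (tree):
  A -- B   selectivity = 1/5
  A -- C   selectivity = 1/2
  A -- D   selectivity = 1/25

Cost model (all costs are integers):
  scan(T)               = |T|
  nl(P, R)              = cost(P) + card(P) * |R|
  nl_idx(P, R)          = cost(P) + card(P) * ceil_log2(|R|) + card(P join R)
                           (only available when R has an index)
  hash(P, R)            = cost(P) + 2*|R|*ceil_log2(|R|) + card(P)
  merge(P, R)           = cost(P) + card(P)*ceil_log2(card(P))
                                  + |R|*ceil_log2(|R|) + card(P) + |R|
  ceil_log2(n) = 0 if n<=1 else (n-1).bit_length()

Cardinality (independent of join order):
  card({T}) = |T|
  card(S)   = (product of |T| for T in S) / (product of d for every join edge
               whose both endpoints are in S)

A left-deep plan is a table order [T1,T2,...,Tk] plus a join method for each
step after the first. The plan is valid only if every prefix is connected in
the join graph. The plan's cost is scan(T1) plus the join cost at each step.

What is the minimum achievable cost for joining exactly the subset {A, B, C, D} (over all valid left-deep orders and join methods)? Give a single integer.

Selinger DP over subsets of {A,B,C,D}:
  {A}: scan cost=80, card=80
  {B}: scan cost=20, card=20
  {C}: scan cost=150, card=150
  {D}: scan cost=50, card=50
  {AB}: card=320; try (B,hash)→360, (A,merge)→780, (B,merge)→840, (A,hash)→1160, (A,nl)→1620, (B,nl)→1680; best=360 via (B,hash)
  {AC}: card=6000; try (A,hash)→1420, (C,merge)→2070, (A,merge)→2140, (C,hash)→2560, (C,nl)→12080, (A,nl)→12150; best=1420 via (A,hash)
  {AD}: card=160; try (D,hash)→760, (A,merge)→1040, (D,merge)→1070, (A,hash)→1220, (A,nl)→4050, (D,nl)→4080; best=760 via (D,hash)
  {ABC}: card=24000; try (C,hash)→3080, (C,merge)→4910, (B,hash)→7620, (C,nl)→48360, (B,merge)→85540, (B,nl)→121420; best=3080 via (C,hash)
  {ABD}: card=640; try (B,hash)→1120, (D,hash)→1280, (B,merge)→2320, (D,merge)→3910, (B,nl)→3960, (D,nl)→16360; best=1120 via (B,hash)
  {ACD}: card=12000; try (C,hash)→3320, (C,merge)→3550, (D,hash)→8020, (C,nl)→24760, (D,merge)→85770, (D,nl)→301420; best=3320 via (C,hash)
  {ABCD}: card=48000; try (C,hash)→4160, (C,merge)→9510, (B,hash)→15520, (D,hash)→27680, (C,nl)→97120, (B,merge)→183440 …(+3); best=4160 via (C,hash)

4160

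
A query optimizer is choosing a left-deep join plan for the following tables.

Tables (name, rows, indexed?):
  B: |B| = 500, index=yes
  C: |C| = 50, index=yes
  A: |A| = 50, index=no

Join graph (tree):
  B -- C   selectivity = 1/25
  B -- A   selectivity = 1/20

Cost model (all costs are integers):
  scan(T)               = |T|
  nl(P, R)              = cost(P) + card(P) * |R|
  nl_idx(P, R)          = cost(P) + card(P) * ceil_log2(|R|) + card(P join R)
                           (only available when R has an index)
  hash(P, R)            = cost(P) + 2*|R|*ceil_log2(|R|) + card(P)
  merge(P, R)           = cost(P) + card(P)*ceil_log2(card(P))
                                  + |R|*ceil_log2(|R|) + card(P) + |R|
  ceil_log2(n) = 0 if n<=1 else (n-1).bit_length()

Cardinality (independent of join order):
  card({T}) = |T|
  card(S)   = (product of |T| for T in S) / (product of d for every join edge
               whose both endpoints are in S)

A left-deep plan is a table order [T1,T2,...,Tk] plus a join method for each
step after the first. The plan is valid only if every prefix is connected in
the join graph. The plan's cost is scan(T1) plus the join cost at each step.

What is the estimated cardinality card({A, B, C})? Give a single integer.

Tables in S: A(50), B(500), C(50)
Edges inside S: B-C(d=25), B-A(d=20)
numerator = 50 * 500 * 50 = 1250000
denominator = 25 * 20 = 500
card(S) = 1250000 / 500 = 2500

2500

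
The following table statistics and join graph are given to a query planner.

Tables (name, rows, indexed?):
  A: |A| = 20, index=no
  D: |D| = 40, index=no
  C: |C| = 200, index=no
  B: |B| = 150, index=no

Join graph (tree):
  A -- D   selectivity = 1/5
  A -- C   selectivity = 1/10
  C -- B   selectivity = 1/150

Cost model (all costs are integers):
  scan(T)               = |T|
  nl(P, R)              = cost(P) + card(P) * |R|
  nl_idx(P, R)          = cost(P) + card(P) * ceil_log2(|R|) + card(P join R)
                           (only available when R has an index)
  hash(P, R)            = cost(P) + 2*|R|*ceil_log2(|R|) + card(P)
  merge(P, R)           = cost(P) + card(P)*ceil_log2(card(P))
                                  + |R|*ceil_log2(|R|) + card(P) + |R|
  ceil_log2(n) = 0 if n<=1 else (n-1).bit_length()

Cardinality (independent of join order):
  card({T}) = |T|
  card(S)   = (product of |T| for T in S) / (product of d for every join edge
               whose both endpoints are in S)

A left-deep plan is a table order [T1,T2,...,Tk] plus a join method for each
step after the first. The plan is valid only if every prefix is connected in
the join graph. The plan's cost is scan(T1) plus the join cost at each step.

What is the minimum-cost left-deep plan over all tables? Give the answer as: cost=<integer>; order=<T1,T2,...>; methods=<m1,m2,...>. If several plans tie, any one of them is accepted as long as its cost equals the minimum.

Selinger DP (subsets sized 1..n):
  {A}: scan cost=20, card=20
  {D}: scan cost=40, card=40
  {C}: scan cost=200, card=200
  {B}: scan cost=150, card=150
  {AD}: card=160; try (A,hash)→280, (D,merge)→420, (A,merge)→440, (D,hash)→520, (D,nl)→820, (A,nl)→840; best=280 via (A,hash)
  {AC}: card=400; try (A,hash)→600, (C,merge)→1940, (A,merge)→2120, (C,hash)→3240, (C,nl)→4020, (A,nl)→4200; best=600 via (A,hash)
  {BC}: card=200; try (B,hash)→2800, (C,merge)→3300, (B,merge)→3350, (C,hash)→3500, (C,nl)→30150, (B,nl)→30200; best=2800 via (B,hash)
  {ACD}: card=3200; try (D,hash)→1480, (C,merge)→3520, (C,hash)→3640, (D,merge)→4880, (D,nl)→16600, (C,nl)→32280; best=1480 via (D,hash)
  {ABC}: card=400; try (A,hash)→3200, (B,hash)→3400, (A,merge)→4720, (B,merge)→5950, (A,nl)→6800, (B,nl)→60600; best=3200 via (A,hash)
  {ABCD}: card=3200; try (D,hash)→4080, (B,hash)→7080, (D,merge)→7480, (D,nl)→19200, (B,merge)→44430, (B,nl)→481480; best=4080 via (D,hash)

cost=4080; order=C,B,A,D; methods=hash,hash,hash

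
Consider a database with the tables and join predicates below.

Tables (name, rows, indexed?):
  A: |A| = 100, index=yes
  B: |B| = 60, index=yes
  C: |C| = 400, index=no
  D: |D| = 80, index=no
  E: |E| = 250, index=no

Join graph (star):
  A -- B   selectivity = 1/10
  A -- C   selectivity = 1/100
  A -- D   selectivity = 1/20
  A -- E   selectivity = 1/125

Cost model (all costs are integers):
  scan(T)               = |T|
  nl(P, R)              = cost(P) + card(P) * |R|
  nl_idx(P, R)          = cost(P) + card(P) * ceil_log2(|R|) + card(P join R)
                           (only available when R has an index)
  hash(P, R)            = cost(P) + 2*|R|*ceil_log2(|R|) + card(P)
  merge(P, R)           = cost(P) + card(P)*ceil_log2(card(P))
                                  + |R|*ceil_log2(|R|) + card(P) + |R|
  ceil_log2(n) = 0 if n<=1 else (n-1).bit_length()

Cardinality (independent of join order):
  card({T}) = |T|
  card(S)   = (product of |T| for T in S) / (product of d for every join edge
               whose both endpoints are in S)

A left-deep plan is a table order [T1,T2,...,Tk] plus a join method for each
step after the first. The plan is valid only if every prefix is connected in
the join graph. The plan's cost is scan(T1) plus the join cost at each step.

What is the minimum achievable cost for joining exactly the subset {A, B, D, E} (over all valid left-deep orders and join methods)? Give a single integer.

Selinger DP over subsets of {A,B,D,E}:
  {A}: scan cost=100, card=100
  {B}: scan cost=60, card=60
  {D}: scan cost=80, card=80
  {E}: scan cost=250, card=250
  {AB}: card=600; try (B,hash)→920, (A,nl_idx)→1080, (A,merge)→1280, (B,nl_idx)→1300, (B,merge)→1320, (A,hash)→1520 …(+2); best=920 via (B,hash)
  {AD}: card=400; try (A,nl_idx)→1040, (D,hash)→1320, (A,merge)→1520, (D,merge)→1540, (A,hash)→1560, (A,nl)→8080 …(+1); best=1040 via (A,nl_idx)
  {AE}: card=200; try (A,hash)→1900, (A,nl_idx)→2200, (E,merge)→3150, (A,merge)→3300, (E,hash)→4200, (E,nl)→25100 …(+1); best=1900 via (A,hash)
  {ABD}: card=2400; try (B,hash)→2160, (D,hash)→2640, (B,merge)→5460, (B,nl_idx)→5840, (D,merge)→8160, (B,nl)→25040 …(+1); best=2160 via (B,hash)
  {ABE}: card=1200; try (B,hash)→2820, (B,merge)→4120, (B,nl_idx)→4300, (E,hash)→5520, (E,merge)→9770, (B,nl)→13900 …(+1); best=2820 via (B,hash)
  {ADE}: card=800; try (D,hash)→3220, (D,merge)→4340, (E,hash)→5440, (E,merge)→7290, (D,nl)→17900, (E,nl)→101040; best=3220 via (D,hash)
  {ABDE}: card=4800; try (B,hash)→4740, (D,hash)→5140, (E,hash)→8560, (B,merge)→12440, (B,nl_idx)→12820, (D,merge)→17860 …(+4); best=4740 via (B,hash)

4740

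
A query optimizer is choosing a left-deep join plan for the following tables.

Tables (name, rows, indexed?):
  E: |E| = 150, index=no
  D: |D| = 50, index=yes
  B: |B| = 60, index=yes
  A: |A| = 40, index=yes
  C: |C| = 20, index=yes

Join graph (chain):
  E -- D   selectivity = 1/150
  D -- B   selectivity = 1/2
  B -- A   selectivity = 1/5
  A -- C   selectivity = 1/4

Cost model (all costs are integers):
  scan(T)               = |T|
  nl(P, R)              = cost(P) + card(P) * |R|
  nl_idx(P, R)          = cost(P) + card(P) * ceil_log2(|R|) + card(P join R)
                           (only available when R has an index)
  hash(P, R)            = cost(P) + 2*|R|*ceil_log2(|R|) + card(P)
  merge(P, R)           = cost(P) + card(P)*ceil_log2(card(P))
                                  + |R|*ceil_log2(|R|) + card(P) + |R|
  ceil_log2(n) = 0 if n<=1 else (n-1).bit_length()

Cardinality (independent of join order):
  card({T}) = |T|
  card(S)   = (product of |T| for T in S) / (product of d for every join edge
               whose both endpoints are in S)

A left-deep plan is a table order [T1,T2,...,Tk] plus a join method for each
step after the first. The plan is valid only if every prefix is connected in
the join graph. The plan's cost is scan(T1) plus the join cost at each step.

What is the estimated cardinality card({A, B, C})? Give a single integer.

2400

Tables in S: A(40), B(60), C(20)
Edges inside S: B-A(d=5), A-C(d=4)
numerator = 40 * 60 * 20 = 48000
denominator = 5 * 4 = 20
card(S) = 48000 / 20 = 2400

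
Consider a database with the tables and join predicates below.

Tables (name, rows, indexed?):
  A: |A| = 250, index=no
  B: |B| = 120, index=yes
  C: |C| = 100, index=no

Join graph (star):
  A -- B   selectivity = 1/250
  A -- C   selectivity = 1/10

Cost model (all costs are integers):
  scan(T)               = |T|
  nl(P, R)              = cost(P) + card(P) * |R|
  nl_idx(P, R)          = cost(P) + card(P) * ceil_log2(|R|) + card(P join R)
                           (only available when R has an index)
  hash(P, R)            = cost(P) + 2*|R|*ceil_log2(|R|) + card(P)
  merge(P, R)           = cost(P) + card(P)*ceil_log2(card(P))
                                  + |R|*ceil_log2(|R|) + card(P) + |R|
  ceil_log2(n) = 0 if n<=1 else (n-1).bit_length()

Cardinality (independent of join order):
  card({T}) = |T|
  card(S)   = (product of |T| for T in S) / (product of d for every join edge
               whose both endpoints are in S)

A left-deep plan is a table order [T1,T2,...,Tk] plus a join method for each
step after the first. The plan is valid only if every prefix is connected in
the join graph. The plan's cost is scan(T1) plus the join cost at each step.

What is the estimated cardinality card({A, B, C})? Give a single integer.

Tables in S: A(250), B(120), C(100)
Edges inside S: A-B(d=250), A-C(d=10)
numerator = 250 * 120 * 100 = 3000000
denominator = 250 * 10 = 2500
card(S) = 3000000 / 2500 = 1200

1200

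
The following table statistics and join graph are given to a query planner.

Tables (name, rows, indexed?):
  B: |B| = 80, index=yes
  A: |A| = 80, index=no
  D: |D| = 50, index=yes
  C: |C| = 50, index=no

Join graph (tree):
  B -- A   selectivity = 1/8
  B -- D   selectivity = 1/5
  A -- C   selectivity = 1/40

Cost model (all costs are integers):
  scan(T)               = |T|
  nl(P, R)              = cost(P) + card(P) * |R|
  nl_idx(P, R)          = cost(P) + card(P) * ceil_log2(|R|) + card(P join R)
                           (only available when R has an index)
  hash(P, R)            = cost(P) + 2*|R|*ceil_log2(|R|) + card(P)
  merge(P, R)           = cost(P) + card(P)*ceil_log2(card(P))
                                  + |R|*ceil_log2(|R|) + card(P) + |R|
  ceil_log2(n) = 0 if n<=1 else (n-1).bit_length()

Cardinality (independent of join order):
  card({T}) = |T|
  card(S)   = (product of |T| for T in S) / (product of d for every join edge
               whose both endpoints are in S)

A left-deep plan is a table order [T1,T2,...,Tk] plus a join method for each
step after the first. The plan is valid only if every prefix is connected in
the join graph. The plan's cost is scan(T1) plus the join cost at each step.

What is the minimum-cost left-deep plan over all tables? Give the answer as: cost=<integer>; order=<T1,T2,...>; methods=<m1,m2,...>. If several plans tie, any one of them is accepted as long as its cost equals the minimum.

cost=3580; order=A,C,B,D; methods=hash,hash,hash

Selinger DP (subsets sized 1..n):
  {B}: scan cost=80, card=80
  {A}: scan cost=80, card=80
  {D}: scan cost=50, card=50
  {C}: scan cost=50, card=50
  {AB}: card=800; try (B,hash)→1280, (A,hash)→1280, (B,merge)→1360, (A,merge)→1360, (B,nl_idx)→1440, (B,nl)→6480 …(+1); best=1280 via (B,hash)
  {BD}: card=800; try (D,hash)→760, (B,merge)→1040, (D,merge)→1070, (B,nl_idx)→1200, (B,hash)→1220, (D,nl_idx)→1360 …(+2); best=760 via (D,hash)
  {AC}: card=100; try (C,hash)→760, (A,merge)→1040, (C,merge)→1070, (A,hash)→1220, (A,nl)→4050, (C,nl)→4080; best=760 via (C,hash)
  {ABD}: card=8000; try (D,hash)→2680, (A,hash)→2680, (A,merge)→10200, (D,merge)→10430, (D,nl_idx)→14080, (D,nl)→41280 …(+1); best=2680 via (D,hash)
  {ABC}: card=1000; try (B,hash)→1980, (B,merge)→2200, (B,nl_idx)→2460, (C,hash)→2680, (B,nl)→8760, (C,merge)→10430 …(+1); best=1980 via (B,hash)
  {ABCD}: card=10000; try (D,hash)→3580, (C,hash)→11280, (D,merge)→13330, (D,nl_idx)→17980, (D,nl)→51980, (C,merge)→115030 …(+1); best=3580 via (D,hash)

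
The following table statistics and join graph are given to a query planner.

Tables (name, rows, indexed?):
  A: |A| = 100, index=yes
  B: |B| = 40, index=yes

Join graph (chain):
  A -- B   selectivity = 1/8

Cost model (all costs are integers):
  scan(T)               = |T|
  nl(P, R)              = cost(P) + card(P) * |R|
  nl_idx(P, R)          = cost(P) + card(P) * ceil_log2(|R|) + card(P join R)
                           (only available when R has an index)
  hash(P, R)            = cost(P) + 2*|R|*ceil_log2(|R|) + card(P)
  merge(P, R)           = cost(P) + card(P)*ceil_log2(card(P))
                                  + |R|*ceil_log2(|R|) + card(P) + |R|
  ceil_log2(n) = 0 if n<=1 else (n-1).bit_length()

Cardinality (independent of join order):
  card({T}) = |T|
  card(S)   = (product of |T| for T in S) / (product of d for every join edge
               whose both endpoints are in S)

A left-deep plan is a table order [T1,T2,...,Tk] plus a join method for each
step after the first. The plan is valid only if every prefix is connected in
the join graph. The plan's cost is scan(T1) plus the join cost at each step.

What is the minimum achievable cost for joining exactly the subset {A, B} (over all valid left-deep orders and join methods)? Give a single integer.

680

Selinger DP over subsets of {A,B}:
  {A}: scan cost=100, card=100
  {B}: scan cost=40, card=40
  {AB}: card=500; try (B,hash)→680, (A,nl_idx)→820, (A,merge)→1120, (B,merge)→1180, (B,nl_idx)→1200, (A,hash)→1480 …(+2); best=680 via (B,hash)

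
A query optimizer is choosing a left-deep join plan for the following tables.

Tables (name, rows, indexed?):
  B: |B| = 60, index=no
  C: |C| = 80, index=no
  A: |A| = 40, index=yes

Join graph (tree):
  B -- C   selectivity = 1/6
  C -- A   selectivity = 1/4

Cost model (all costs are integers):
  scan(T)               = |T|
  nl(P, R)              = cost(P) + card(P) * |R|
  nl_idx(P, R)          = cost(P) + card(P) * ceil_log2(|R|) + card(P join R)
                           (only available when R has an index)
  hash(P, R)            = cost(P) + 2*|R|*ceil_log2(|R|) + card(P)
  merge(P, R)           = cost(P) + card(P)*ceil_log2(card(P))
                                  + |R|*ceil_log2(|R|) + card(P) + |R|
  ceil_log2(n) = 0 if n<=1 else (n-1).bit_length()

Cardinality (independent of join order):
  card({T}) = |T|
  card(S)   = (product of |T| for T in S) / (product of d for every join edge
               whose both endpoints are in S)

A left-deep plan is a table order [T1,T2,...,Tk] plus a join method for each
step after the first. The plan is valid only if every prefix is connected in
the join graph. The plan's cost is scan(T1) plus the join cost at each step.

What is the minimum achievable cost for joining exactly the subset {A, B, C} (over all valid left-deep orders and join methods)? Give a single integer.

2160

Selinger DP over subsets of {A,B,C}:
  {B}: scan cost=60, card=60
  {C}: scan cost=80, card=80
  {A}: scan cost=40, card=40
  {BC}: card=800; try (B,hash)→880, (C,merge)→1120, (B,merge)→1140, (C,hash)→1240, (C,nl)→4860, (B,nl)→4880; best=880 via (B,hash)
  {AC}: card=800; try (A,hash)→640, (C,merge)→960, (A,merge)→1000, (C,hash)→1200, (A,nl_idx)→1360, (C,nl)→3240 …(+1); best=640 via (A,hash)
  {ABC}: card=8000; try (B,hash)→2160, (A,hash)→2160, (B,merge)→9860, (A,merge)→9960, (A,nl_idx)→13680, (A,nl)→32880 …(+1); best=2160 via (B,hash)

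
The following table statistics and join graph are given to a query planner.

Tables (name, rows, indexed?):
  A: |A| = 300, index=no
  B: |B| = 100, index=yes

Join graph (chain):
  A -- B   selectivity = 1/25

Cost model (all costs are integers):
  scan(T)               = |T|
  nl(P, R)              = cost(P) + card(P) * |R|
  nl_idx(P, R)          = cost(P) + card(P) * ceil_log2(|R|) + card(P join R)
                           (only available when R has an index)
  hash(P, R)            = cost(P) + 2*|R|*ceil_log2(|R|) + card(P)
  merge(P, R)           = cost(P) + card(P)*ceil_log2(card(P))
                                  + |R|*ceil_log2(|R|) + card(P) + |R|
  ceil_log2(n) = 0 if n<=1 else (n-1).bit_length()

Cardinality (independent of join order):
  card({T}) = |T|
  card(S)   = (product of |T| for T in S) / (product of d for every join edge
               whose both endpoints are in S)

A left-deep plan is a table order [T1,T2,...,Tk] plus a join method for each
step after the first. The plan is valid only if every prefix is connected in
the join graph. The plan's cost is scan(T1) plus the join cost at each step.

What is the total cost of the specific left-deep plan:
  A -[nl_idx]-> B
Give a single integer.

step 1: scan A: cost=300, card=300
step 2: join B via nl_idx
    card(P join B) = 300*100/(25) = 1200
    cost = 300 + 300*7 + 1200 = 3600

3600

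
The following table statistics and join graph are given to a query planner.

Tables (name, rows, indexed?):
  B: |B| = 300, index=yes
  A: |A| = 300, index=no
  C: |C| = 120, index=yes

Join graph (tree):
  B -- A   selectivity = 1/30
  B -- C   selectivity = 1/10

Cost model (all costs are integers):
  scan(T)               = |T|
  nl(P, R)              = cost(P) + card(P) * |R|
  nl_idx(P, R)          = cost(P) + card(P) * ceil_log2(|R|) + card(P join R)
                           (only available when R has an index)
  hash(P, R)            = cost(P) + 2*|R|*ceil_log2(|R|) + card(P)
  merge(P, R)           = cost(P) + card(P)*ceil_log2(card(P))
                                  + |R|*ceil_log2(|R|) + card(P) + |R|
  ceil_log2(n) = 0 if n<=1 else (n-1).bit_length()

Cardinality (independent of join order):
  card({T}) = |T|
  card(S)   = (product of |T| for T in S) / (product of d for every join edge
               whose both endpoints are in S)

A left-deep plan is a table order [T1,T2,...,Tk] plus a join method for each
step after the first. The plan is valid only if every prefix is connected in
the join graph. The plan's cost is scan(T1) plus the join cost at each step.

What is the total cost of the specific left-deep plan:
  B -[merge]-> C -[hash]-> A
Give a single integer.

13260

step 1: scan B: cost=300, card=300
step 2: join C via merge
    card(P join C) = 300*120/(10) = 3600
    cost = 300 + 300*9 + 120*7 + 300 + 120 = 4260
step 3: join A via hash
    card(P join A) = 3600*300/(30) = 36000
    cost = 4260 + 2*300*9 + 3600 = 13260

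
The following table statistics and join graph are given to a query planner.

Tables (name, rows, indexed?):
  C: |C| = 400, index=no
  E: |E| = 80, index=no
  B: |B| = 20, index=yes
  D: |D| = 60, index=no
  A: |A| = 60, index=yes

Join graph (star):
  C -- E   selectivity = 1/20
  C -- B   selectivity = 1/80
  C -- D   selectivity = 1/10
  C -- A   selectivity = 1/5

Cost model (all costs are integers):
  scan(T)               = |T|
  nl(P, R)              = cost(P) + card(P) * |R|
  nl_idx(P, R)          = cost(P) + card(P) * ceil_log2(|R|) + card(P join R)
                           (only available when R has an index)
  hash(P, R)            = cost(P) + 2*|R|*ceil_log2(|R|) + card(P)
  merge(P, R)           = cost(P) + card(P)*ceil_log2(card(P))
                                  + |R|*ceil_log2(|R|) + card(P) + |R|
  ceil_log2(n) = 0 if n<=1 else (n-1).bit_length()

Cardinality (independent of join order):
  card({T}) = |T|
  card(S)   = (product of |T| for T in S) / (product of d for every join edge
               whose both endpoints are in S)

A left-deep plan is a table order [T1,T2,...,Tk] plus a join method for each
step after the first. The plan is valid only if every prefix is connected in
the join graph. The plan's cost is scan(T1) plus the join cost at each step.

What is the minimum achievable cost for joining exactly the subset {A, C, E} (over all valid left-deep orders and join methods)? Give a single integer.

4240

Selinger DP over subsets of {A,C,E}:
  {C}: scan cost=400, card=400
  {E}: scan cost=80, card=80
  {A}: scan cost=60, card=60
  {CE}: card=1600; try (E,hash)→1920, (C,merge)→4720, (E,merge)→5040, (C,hash)→7360, (C,nl)→32080, (E,nl)→32400; best=1920 via (E,hash)
  {AC}: card=4800; try (A,hash)→1520, (C,merge)→4480, (A,merge)→4820, (C,hash)→7320, (A,nl_idx)→7600, (C,nl)→24060 …(+1); best=1520 via (A,hash)
  {ACE}: card=19200; try (A,hash)→4240, (E,hash)→7440, (A,merge)→21540, (A,nl_idx)→30720, (E,merge)→69360, (A,nl)→97920 …(+1); best=4240 via (A,hash)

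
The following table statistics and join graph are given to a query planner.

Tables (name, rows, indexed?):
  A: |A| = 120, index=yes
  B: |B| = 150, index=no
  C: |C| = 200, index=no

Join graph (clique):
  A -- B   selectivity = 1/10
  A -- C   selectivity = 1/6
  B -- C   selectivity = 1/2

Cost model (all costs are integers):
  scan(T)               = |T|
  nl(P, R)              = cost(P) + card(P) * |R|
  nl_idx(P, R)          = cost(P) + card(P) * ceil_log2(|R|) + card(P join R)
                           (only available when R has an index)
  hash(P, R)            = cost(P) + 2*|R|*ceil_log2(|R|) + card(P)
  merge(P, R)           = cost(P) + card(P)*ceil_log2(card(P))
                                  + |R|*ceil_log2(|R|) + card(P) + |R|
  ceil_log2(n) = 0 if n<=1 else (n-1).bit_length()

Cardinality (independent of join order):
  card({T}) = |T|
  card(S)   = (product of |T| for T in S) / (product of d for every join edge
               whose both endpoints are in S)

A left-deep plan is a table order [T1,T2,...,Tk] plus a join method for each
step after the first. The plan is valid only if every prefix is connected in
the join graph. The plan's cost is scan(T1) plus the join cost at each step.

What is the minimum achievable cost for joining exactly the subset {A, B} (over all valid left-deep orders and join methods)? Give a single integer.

1980

Selinger DP over subsets of {A,B}:
  {A}: scan cost=120, card=120
  {B}: scan cost=150, card=150
  {AB}: card=1800; try (A,hash)→1980, (B,merge)→2430, (A,merge)→2460, (B,hash)→2640, (A,nl_idx)→3000, (B,nl)→18120 …(+1); best=1980 via (A,hash)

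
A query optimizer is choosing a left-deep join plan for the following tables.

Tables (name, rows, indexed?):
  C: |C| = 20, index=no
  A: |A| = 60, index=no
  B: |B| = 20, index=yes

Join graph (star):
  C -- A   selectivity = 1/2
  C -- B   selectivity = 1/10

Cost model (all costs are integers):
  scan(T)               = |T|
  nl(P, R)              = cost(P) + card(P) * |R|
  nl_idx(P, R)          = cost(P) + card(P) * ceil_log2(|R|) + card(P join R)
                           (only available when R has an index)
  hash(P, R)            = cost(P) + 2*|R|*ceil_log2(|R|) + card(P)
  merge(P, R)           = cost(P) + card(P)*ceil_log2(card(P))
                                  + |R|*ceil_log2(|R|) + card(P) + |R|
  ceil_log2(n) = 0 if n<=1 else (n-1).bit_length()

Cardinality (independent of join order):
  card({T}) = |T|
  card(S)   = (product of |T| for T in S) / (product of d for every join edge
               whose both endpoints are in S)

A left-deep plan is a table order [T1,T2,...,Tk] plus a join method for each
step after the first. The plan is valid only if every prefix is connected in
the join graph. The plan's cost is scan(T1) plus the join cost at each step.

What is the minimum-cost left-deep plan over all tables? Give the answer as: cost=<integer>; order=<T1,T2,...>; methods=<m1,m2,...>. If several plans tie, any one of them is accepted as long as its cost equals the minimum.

cost=860; order=C,B,A; methods=nl_idx,merge

Selinger DP (subsets sized 1..n):
  {C}: scan cost=20, card=20
  {A}: scan cost=60, card=60
  {B}: scan cost=20, card=20
  {AC}: card=600; try (C,hash)→320, (A,merge)→560, (C,merge)→600, (A,hash)→760, (A,nl)→1220, (C,nl)→1260; best=320 via (C,hash)
  {BC}: card=40; try (B,nl_idx)→160, (C,hash)→240, (B,hash)→240, (C,merge)→260, (B,merge)→260, (C,nl)→420 …(+1); best=160 via (B,nl_idx)
  {ABC}: card=1200; try (A,merge)→860, (A,hash)→920, (B,hash)→1120, (A,nl)→2560, (B,nl_idx)→4520, (B,merge)→7040 …(+1); best=860 via (A,merge)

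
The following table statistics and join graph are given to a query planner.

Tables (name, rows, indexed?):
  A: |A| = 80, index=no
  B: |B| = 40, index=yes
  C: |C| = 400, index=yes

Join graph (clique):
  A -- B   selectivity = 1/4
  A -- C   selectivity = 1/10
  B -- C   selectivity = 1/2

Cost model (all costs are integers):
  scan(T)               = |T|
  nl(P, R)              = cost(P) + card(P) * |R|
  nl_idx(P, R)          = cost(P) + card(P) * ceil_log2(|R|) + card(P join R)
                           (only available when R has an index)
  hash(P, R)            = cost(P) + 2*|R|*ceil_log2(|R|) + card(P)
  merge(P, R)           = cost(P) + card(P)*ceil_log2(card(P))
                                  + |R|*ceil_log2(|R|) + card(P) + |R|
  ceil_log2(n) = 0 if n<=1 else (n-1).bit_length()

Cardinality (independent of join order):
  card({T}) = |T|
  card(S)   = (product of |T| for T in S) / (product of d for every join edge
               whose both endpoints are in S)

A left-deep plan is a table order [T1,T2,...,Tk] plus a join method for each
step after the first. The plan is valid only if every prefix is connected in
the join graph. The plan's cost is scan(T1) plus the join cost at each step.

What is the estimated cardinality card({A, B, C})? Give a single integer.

Tables in S: A(80), B(40), C(400)
Edges inside S: A-B(d=4), A-C(d=10), B-C(d=2)
numerator = 80 * 40 * 400 = 1280000
denominator = 4 * 10 * 2 = 80
card(S) = 1280000 / 80 = 16000

16000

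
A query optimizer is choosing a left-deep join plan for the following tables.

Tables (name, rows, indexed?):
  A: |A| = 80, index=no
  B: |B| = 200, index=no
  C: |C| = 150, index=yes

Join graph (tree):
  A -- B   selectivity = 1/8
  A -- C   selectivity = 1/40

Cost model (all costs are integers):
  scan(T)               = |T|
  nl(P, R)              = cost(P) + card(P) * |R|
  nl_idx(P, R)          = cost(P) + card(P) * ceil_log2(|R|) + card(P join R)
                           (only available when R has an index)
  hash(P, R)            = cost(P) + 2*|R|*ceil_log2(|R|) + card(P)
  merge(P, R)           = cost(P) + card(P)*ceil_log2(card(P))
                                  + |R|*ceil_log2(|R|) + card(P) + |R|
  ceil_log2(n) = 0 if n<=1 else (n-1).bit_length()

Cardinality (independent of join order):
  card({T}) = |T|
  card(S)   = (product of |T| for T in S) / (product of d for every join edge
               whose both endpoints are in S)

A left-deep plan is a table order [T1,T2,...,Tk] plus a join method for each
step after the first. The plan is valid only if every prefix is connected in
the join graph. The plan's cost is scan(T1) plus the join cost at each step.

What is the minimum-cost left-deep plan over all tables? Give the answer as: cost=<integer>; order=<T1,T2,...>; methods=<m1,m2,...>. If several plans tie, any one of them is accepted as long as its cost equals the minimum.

Selinger DP (subsets sized 1..n):
  {A}: scan cost=80, card=80
  {B}: scan cost=200, card=200
  {C}: scan cost=150, card=150
  {AB}: card=2000; try (A,hash)→1520, (B,merge)→2520, (A,merge)→2640, (B,hash)→3360, (B,nl)→16080, (A,nl)→16200; best=1520 via (A,hash)
  {AC}: card=300; try (C,nl_idx)→1020, (A,hash)→1420, (C,merge)→2070, (A,merge)→2140, (C,hash)→2560, (C,nl)→12080 …(+1); best=1020 via (C,nl_idx)
  {ABC}: card=7500; try (B,hash)→4520, (B,merge)→5820, (C,hash)→5920, (C,nl_idx)→25020, (C,merge)→26870, (B,nl)→61020 …(+1); best=4520 via (B,hash)

cost=4520; order=A,C,B; methods=nl_idx,hash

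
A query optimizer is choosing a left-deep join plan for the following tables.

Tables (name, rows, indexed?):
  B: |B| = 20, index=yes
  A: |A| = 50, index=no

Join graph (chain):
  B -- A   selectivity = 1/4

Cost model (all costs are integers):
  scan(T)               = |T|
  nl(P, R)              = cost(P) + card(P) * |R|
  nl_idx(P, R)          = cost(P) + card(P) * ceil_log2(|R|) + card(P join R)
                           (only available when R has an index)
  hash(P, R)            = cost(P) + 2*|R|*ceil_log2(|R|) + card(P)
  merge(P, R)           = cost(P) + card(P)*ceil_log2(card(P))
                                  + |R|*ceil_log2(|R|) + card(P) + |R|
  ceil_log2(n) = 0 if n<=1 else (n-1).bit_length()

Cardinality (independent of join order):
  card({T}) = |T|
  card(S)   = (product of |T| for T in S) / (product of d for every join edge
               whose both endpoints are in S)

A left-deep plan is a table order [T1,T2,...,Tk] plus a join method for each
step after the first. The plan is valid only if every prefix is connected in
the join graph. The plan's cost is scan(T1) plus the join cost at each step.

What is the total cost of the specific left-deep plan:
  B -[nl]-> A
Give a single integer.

step 1: scan B: cost=20, card=20
step 2: join A via nl
    card(P join A) = 20*50/(4) = 250
    cost = 20 + 20*50 = 1020

1020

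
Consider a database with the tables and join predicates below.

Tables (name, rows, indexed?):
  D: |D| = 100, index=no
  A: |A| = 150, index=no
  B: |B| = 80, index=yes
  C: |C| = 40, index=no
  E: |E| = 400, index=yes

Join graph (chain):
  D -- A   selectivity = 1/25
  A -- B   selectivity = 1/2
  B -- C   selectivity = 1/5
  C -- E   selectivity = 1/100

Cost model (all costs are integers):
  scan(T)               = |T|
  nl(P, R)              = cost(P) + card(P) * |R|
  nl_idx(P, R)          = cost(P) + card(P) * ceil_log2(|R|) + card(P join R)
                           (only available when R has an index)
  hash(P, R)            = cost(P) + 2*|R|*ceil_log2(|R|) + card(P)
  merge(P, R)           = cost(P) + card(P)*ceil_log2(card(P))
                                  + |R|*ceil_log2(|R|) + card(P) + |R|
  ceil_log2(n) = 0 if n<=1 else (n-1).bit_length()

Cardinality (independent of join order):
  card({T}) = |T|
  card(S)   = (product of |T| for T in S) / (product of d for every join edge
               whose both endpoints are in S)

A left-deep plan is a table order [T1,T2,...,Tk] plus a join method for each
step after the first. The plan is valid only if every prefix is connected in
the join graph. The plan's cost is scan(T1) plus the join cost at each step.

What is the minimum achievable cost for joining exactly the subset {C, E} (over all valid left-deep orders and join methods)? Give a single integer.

560

Selinger DP over subsets of {C,E}:
  {C}: scan cost=40, card=40
  {E}: scan cost=400, card=400
  {CE}: card=160; try (E,nl_idx)→560, (C,hash)→1280, (E,merge)→4320, (C,merge)→4680, (E,hash)→7280, (E,nl)→16040 …(+1); best=560 via (E,nl_idx)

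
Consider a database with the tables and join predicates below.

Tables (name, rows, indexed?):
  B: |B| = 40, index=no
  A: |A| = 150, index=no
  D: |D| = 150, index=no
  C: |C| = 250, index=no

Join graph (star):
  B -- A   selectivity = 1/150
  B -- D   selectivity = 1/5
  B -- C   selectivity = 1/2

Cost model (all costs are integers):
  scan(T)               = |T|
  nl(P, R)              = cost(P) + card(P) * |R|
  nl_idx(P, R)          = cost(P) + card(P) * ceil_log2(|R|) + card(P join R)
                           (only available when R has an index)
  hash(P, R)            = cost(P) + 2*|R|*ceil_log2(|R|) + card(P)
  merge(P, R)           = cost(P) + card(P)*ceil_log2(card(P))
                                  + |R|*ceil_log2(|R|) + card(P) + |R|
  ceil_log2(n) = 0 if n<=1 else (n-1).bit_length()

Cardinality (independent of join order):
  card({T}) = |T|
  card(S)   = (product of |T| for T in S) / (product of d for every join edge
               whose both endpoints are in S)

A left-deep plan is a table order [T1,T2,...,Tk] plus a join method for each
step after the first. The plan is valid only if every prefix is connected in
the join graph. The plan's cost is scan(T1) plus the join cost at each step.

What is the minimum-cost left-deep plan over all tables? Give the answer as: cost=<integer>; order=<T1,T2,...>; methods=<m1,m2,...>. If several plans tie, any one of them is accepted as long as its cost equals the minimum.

Selinger DP (subsets sized 1..n):
  {B}: scan cost=40, card=40
  {A}: scan cost=150, card=150
  {D}: scan cost=150, card=150
  {C}: scan cost=250, card=250
  {AB}: card=40; try (B,hash)→780, (A,merge)→1670, (B,merge)→1780, (A,hash)→2480, (A,nl)→6040, (B,nl)→6150; best=780 via (B,hash)
  {BD}: card=1200; try (B,hash)→780, (D,merge)→1670, (B,merge)→1780, (D,hash)→2480, (D,nl)→6040, (B,nl)→6150; best=780 via (B,hash)
  {BC}: card=5000; try (B,hash)→980, (C,merge)→2570, (B,merge)→2780, (C,hash)→4080, (C,nl)→10040, (B,nl)→10250; best=980 via (B,hash)
  {ABD}: card=1200; try (D,merge)→2410, (D,hash)→3220, (A,hash)→4380, (D,nl)→6780, (A,merge)→16530, (A,nl)→180780; best=2410 via (D,merge)
  {ABC}: card=5000; try (C,merge)→3310, (C,hash)→4820, (A,hash)→8380, (C,nl)→10780, (A,merge)→72330, (A,nl)→750980; best=3310 via (C,merge)
  {BCD}: card=150000; try (C,hash)→5980, (D,hash)→8380, (C,merge)→17430, (D,merge)→72330, (C,nl)→300780, (D,nl)→750980; best=5980 via (C,hash)
  {ABCD}: card=150000; try (C,hash)→7610, (D,hash)→10710, (C,merge)→19060, (D,merge)→74660, (A,hash)→158380, (C,nl)→302410 …(+3); best=7610 via (C,hash)

cost=7610; order=A,B,D,C; methods=hash,merge,hash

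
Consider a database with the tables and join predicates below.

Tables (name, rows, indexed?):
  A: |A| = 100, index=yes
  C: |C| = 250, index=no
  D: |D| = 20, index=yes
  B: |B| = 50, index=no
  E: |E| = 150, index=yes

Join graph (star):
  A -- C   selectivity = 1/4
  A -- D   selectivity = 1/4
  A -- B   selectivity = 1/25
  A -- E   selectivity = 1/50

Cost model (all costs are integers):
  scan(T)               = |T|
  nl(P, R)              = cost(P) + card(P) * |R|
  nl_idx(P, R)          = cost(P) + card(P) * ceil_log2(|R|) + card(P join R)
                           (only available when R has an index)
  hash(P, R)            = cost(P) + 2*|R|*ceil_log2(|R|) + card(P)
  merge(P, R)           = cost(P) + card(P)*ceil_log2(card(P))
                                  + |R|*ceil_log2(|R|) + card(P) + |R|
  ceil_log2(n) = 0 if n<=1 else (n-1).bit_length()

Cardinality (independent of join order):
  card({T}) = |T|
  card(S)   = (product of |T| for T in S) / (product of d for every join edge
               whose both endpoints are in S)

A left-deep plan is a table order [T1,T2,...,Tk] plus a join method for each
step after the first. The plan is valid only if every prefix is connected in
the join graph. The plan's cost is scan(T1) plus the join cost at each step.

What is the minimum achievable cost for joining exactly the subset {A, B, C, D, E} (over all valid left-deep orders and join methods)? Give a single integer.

9900

Selinger DP over subsets of {A,B,C,D,E}:
  {A}: scan cost=100, card=100
  {C}: scan cost=250, card=250
  {D}: scan cost=20, card=20
  {B}: scan cost=50, card=50
  {E}: scan cost=150, card=150
  {AC}: card=6250; try (A,hash)→1900, (C,merge)→3150, (A,merge)→3300, (C,hash)→4200, (A,nl_idx)→8250, (C,nl)→25100 …(+1); best=1900 via (A,hash)
  {AD}: card=500; try (D,hash)→400, (A,nl_idx)→660, (A,merge)→940, (D,merge)→1020, (D,nl_idx)→1100, (A,hash)→1440 …(+2); best=400 via (D,hash)
  {AB}: card=200; try (A,nl_idx)→600, (B,hash)→800, (A,merge)→1200, (B,merge)→1250, (A,hash)→1500, (A,nl)→5050 …(+1); best=600 via (A,nl_idx)
  {AE}: card=300; try (E,nl_idx)→1200, (A,nl_idx)→1500, (A,hash)→1700, (E,merge)→2250, (A,merge)→2300, (E,hash)→2600 …(+2); best=1200 via (E,nl_idx)
  {ACD}: card=31250; try (C,hash)→4900, (C,merge)→7650, (D,hash)→8350, (D,nl_idx)→64400, (D,merge)→89520, (C,nl)→125400 …(+1); best=4900 via (C,hash)
  {ABC}: card=12500; try (C,merge)→4650, (C,hash)→4800, (B,hash)→8750, (C,nl)→50600, (B,merge)→89750, (B,nl)→314400; best=4650 via (C,merge)
  {ACE}: card=18750; try (C,hash)→5500, (C,merge)→6450, (E,hash)→10550, (E,nl_idx)→70650, (C,nl)→76200, (E,merge)→90750 …(+1); best=5500 via (C,hash)
  {ABD}: card=1000; try (D,hash)→1000, (B,hash)→1500, (D,merge)→2520, (D,nl_idx)→2600, (D,nl)→4600, (B,merge)→5750 …(+1); best=1000 via (D,hash)
  {ADE}: card=1500; try (D,hash)→1700, (E,hash)→3300, (D,nl_idx)→4200, (D,merge)→4320, (E,nl_idx)→5900, (E,merge)→6750 …(+2); best=1700 via (D,hash)
  {ABE}: card=600; try (B,hash)→2100, (E,nl_idx)→2800, (E,hash)→3200, (E,merge)→3750, (B,merge)→4550, (B,nl)→16200 …(+1); best=2100 via (B,hash)
  {ABCD}: card=62500; try (C,hash)→6000, (C,merge)→14250, (D,hash)→17350, (B,hash)→36750, (D,nl_idx)→129650, (D,merge)→192270 …(+4); best=6000 via (C,hash)
  {ACDE}: card=93750; try (C,hash)→7200, (C,merge)→21950, (D,hash)→24450, (E,hash)→38550, (D,nl_idx)→193000, (D,merge)→305620 …(+5); best=7200 via (C,hash)
  {ABCE}: card=37500; try (C,hash)→6700, (C,merge)→10950, (E,hash)→19550, (B,hash)→24850, (E,nl_idx)→142150, (C,nl)→152100 …(+4); best=6700 via (C,hash)
  {ABDE}: card=3000; try (D,hash)→2900, (B,hash)→3800, (E,hash)→4400, (D,nl_idx)→8100, (D,merge)→8820, (E,nl_idx)→12000 …(+5); best=2900 via (D,hash)
  {ABCDE}: card=187500; try (C,hash)→9900, (C,merge)→44150, (D,hash)→44400, (E,hash)→70900, (B,hash)→101550, (D,nl_idx)→381700 …(+8); best=9900 via (C,hash)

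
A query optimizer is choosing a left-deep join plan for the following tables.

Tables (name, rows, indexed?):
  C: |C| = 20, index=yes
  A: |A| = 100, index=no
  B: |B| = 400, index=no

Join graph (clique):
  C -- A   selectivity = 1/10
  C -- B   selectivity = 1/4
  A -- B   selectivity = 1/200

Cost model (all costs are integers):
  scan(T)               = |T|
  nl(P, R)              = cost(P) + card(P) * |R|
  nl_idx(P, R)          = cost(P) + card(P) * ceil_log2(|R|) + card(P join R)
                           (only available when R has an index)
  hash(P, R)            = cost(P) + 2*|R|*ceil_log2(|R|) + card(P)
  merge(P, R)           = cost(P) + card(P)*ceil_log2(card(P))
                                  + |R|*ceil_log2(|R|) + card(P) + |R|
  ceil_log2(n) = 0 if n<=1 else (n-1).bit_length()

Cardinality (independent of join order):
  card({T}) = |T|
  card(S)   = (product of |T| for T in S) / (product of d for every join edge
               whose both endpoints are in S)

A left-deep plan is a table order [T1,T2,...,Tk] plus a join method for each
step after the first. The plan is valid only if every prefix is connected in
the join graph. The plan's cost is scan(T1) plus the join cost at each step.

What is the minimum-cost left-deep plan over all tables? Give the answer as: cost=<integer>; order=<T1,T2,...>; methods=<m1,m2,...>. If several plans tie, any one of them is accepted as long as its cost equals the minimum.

cost=2600; order=B,A,C; methods=hash,hash

Selinger DP (subsets sized 1..n):
  {C}: scan cost=20, card=20
  {A}: scan cost=100, card=100
  {B}: scan cost=400, card=400
  {AC}: card=200; try (C,hash)→400, (C,nl_idx)→800, (A,merge)→940, (C,merge)→1020, (A,hash)→1440, (A,nl)→2020 …(+1); best=400 via (C,hash)
  {BC}: card=2000; try (C,hash)→1000, (B,merge)→4140, (C,nl_idx)→4400, (C,merge)→4520, (B,hash)→7240, (B,nl)→8020 …(+1); best=1000 via (C,hash)
  {AB}: card=200; try (A,hash)→2200, (B,merge)→4900, (A,merge)→5200, (B,hash)→7400, (B,nl)→40100, (A,nl)→40400; best=2200 via (A,hash)
  {ABC}: card=100; try (C,hash)→2600, (C,nl_idx)→3300, (C,merge)→4120, (A,hash)→4400, (C,nl)→6200, (B,merge)→6200 …(+4); best=2600 via (C,hash)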